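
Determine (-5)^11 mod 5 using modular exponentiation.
Using repeated squaring. (-5) ≡ 0 (mod 5). 11 = 8 + 2 + 1 (binary 1011). Repeated squaring mod 5: 0^1 ≡ 0; 0^2 ≡ 0² = 0 ≡ 0; 0^4 ≡ 0² = 0 ≡ 0; 0^8 ≡ 0² = 0 ≡ 0. Multiply: (-5)^11 ≡ 0^8 × 0^2 × 0^1 ≡ 0 × 0 × 0 (mod 5): 0 × 0 = 0 ≡ 0; 0 × 0 = 0 ≡ 0. So (-5)^11 ≡ 0 (mod 5).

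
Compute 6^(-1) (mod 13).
6^(-1) ≡ 11 (mod 13). Verification: 6 × 11 = 66 ≡ 1 (mod 13)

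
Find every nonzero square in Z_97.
QRs mod 97: {1, 2, 3, 4, 6, 8, 9, 11, 12, 16, 18, 22, 24, 25, 27, 31, 32, 33, 35, 36, 43, 44, 47, 48, 49, 50, 53, 54, 61, 62, 64, 65, 66, 70, 72, 73, 75, 79, 81, 85, 86, 88, 89, 91, 93, 94, 95, 96}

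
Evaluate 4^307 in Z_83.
Using Fermat: 4^{82} ≡ 1 (mod 83). 307 ≡ 61 (mod 82). So 4^{307} ≡ 4^{61} ≡ 41 (mod 83)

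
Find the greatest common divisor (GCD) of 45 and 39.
3

Using the Euclidean algorithm:
45 = 1 × 39 + 6
39 = 6 × 6 + 3
6 = 2 × 3 + 0

GCD(45, 39) = 3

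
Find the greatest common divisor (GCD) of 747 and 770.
1

Using the Euclidean algorithm:
747 = 0 × 770 + 747
770 = 1 × 747 + 23
747 = 32 × 23 + 11
23 = 2 × 11 + 1
11 = 11 × 1 + 0

GCD(747, 770) = 1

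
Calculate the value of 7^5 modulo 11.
5 = 4 + 1 (binary 101). Repeated squaring mod 11: 7^1 ≡ 7; 7^2 ≡ 7² = 49 ≡ 5; 7^4 ≡ 5² = 25 ≡ 3. Multiply: 7^5 = 7^4 × 7^1 ≡ 3 × 7 (mod 11): 3 × 7 = 21 ≡ 10. So 7^5 ≡ 10 (mod 11).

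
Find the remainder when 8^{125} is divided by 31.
By Fermat: 8^{30} ≡ 1 (mod 31). 125 = 4×30 + 5. So 8^{125} ≡ 8^{5} ≡ 1 (mod 31)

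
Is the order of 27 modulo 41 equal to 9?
No, the actual order is 8, not 9.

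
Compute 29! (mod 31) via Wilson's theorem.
(30)! = (29)! × (30) ≡ -1 (mod 31). So (29)! ≡ -1 × (30)^(-1) ≡ (-1)×(-1) = 1 (mod 31)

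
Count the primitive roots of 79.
24

The number of primitive roots modulo p is φ(p-1) = φ(78)
φ(78) = 24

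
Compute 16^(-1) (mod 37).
16^(-1) ≡ 7 (mod 37). Verification: 16 × 7 = 112 ≡ 1 (mod 37)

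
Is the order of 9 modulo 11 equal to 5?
Yes, ord_11(9) = 5.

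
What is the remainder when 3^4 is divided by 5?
4 = 4 (binary 100). Repeated squaring mod 5: 3^1 ≡ 3; 3^2 ≡ 3² = 9 ≡ 4; 3^4 ≡ 4² = 16 ≡ 1. So 3^4 ≡ 1 (mod 5).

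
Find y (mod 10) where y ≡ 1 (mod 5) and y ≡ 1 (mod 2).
M = 5 × 2 = 10. M₁ = 2, y₁ ≡ 3 (mod 5). M₂ = 5, y₂ ≡ 1 (mod 2). y = 1×2×3 + 1×5×1 ≡ 1 (mod 10)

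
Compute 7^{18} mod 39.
25

Using successive squaring:
Binary expansion of 18: 10010
Powers of 7 mod 39 (each is the square of the previous):
  7^1 ≡ 7 (mod 39)
  7^2 ≡ 7² = 49 ≡ 10 (mod 39)
  7^4 ≡ 10² = 100 ≡ 22 (mod 39)
  7^8 ≡ 22² = 484 ≡ 16 (mod 39)
  7^16 ≡ 16² = 256 ≡ 22 (mod 39)
18 = 16 + 2, so 7^18 = 7^16 × 7^2 ≡ 22 × 10 (mod 39)
Multiplying step by step:
  22 × 10 = 220 ≡ 25 (mod 39)
Result: 7^18 ≡ 25 (mod 39)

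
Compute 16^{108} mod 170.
86

Using successive squaring:
Binary expansion of 108: 1101100
Powers of 16 mod 170 (each is the square of the previous):
  16^1 ≡ 16 (mod 170)
  16^2 ≡ 16² = 256 ≡ 86 (mod 170)
  16^4 ≡ 86² = 7396 ≡ 86 (mod 170)
  16^8 ≡ 86² = 7396 ≡ 86 (mod 170)
  16^16 ≡ 86² = 7396 ≡ 86 (mod 170)
  16^32 ≡ 86² = 7396 ≡ 86 (mod 170)
  16^64 ≡ 86² = 7396 ≡ 86 (mod 170)
108 = 64 + 32 + 8 + 4, so 16^108 = 16^64 × 16^32 × 16^8 × 16^4 ≡ 86 × 86 × 86 × 86 (mod 170)
Multiplying step by step:
  86 × 86 = 7396 ≡ 86 (mod 170)
  86 × 86 = 7396 ≡ 86 (mod 170)
  86 × 86 = 7396 ≡ 86 (mod 170)
Result: 16^108 ≡ 86 (mod 170)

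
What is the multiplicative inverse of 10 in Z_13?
10^(-1) ≡ 4 (mod 13). Verification: 10 × 4 = 40 ≡ 1 (mod 13)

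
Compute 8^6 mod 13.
6 = 4 + 2 (binary 110). Repeated squaring mod 13: 8^1 ≡ 8; 8^2 ≡ 8² = 64 ≡ 12; 8^4 ≡ 12² = 144 ≡ 1. Multiply: 8^6 = 8^4 × 8^2 ≡ 1 × 12 (mod 13): 1 × 12 = 12 ≡ 12. So 8^6 ≡ 12 (mod 13).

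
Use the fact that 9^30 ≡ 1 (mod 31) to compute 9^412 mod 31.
By Fermat: 9^{30} ≡ 1 (mod 31). 412 ≡ 22 (mod 30). So 9^{412} ≡ 9^{22} ≡ 10 (mod 31)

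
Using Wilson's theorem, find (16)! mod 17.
By Wilson's theorem, (16)! ≡ -1 ≡ 16 (mod 17)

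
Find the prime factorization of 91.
7 × 13

Divide by primes starting from smallest:
91 ÷ 7 = 13
13 ÷ 13 = 1

91 = 7 × 13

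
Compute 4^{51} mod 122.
52

Using successive squaring:
Binary expansion of 51: 110011
Powers of 4 mod 122 (each is the square of the previous):
  4^1 ≡ 4 (mod 122)
  4^2 ≡ 4² = 16 ≡ 16 (mod 122)
  4^4 ≡ 16² = 256 ≡ 12 (mod 122)
  4^8 ≡ 12² = 144 ≡ 22 (mod 122)
  4^16 ≡ 22² = 484 ≡ 118 (mod 122)
  4^32 ≡ 118² = 13924 ≡ 16 (mod 122)
51 = 32 + 16 + 2 + 1, so 4^51 = 4^32 × 4^16 × 4^2 × 4^1 ≡ 16 × 118 × 16 × 4 (mod 122)
Multiplying step by step:
  16 × 118 = 1888 ≡ 58 (mod 122)
  58 × 16 = 928 ≡ 74 (mod 122)
  74 × 4 = 296 ≡ 52 (mod 122)
Result: 4^51 ≡ 52 (mod 122)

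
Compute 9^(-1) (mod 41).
9^(-1) ≡ 32 (mod 41). Verification: 9 × 32 = 288 ≡ 1 (mod 41)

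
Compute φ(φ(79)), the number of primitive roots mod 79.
Number of primitive roots mod 79 = φ(78) = 24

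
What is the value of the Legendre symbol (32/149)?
(32/149) = 32^{74} mod 149 = -1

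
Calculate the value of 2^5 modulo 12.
5 = 4 + 1 (binary 101). Repeated squaring mod 12: 2^1 ≡ 2; 2^2 ≡ 2² = 4 ≡ 4; 2^4 ≡ 4² = 16 ≡ 4. Multiply: 2^5 = 2^4 × 2^1 ≡ 4 × 2 (mod 12): 4 × 2 = 8 ≡ 8. So 2^5 ≡ 8 (mod 12).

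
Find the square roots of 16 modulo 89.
The square roots of 16 mod 89 are 4 and 85. Verify: 4² = 16 ≡ 16 (mod 89)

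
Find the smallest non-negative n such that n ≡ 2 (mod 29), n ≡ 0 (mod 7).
147

Using the Chinese Remainder Theorem:
M = product of moduli = 203
For equation 1: M_1 = 7, 7 ≡ 7 (mod 29), inverse of 7 mod 29 is 25 (check: 7 × 25 = 175 ≡ 1 (mod 29))
For equation 2: M_2 = 29, 29 ≡ 1 (mod 7), inverse of 29 mod 7 is 1 (check: 1 × 1 = 1 ≡ 1 (mod 7))
Combine: n ≡ Σ r_i×M_i×(M_i⁻¹ mod m_i) = 2×7×25 + 0×29×1 = 350 + 0 = 350
350 mod 203 = 147
n ≡ 147 (mod 203)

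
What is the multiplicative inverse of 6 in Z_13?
6^(-1) ≡ 11 (mod 13). Verification: 6 × 11 = 66 ≡ 1 (mod 13)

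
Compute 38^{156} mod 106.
54

Using successive squaring:
Binary expansion of 156: 10011100
Powers of 38 mod 106 (each is the square of the previous):
  38^1 ≡ 38 (mod 106)
  38^2 ≡ 38² = 1444 ≡ 66 (mod 106)
  38^4 ≡ 66² = 4356 ≡ 10 (mod 106)
  38^8 ≡ 10² = 100 ≡ 100 (mod 106)
  38^16 ≡ 100² = 10000 ≡ 36 (mod 106)
  38^32 ≡ 36² = 1296 ≡ 24 (mod 106)
  38^64 ≡ 24² = 576 ≡ 46 (mod 106)
  38^128 ≡ 46² = 2116 ≡ 102 (mod 106)
156 = 128 + 16 + 8 + 4, so 38^156 = 38^128 × 38^16 × 38^8 × 38^4 ≡ 102 × 36 × 100 × 10 (mod 106)
Multiplying step by step:
  102 × 36 = 3672 ≡ 68 (mod 106)
  68 × 100 = 6800 ≡ 16 (mod 106)
  16 × 10 = 160 ≡ 54 (mod 106)
Result: 38^156 ≡ 54 (mod 106)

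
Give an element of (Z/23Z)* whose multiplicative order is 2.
22 has order 2 mod 23 since 22^{2} ≡ 1 (mod 23) and no smaller power works.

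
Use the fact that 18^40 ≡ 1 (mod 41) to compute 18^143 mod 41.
By Fermat: 18^{40} ≡ 1 (mod 41). 143 = 3×40 + 23. So 18^{143} ≡ 18^{23} ≡ 10 (mod 41)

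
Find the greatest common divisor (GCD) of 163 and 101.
1

Using the Euclidean algorithm:
163 = 1 × 101 + 62
101 = 1 × 62 + 39
62 = 1 × 39 + 23
39 = 1 × 23 + 16
23 = 1 × 16 + 7
16 = 2 × 7 + 2
7 = 3 × 2 + 1
2 = 2 × 1 + 0

GCD(163, 101) = 1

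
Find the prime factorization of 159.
3 × 53

Divide by primes starting from smallest:
159 ÷ 3 = 53
53 ÷ 53 = 1

159 = 3 × 53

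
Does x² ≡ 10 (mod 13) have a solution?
By Euler's criterion: 10^{6} ≡ 1 (mod 13). Since this equals 1, 10 is a QR.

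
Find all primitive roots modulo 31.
Primitive roots mod 31: {3, 11, 12, 13, 17, 21, 22, 24}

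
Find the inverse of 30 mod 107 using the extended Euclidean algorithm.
Extended GCD: 30(25) + 107(-7) = 1. So 30^(-1) ≡ 25 ≡ 25 (mod 107). Verify: 30 × 25 = 750 ≡ 1 (mod 107)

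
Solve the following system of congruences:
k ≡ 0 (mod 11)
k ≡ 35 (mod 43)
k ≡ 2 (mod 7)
121

Using the Chinese Remainder Theorem:
M = product of moduli = 3311
For equation 1: M_1 = 301, 301 ≡ 4 (mod 11), inverse of 301 mod 11 is 3 (check: 4 × 3 = 12 ≡ 1 (mod 11))
For equation 2: M_2 = 77, 77 ≡ 34 (mod 43), inverse of 77 mod 43 is 19 (check: 34 × 19 = 646 ≡ 1 (mod 43))
For equation 3: M_3 = 473, 473 ≡ 4 (mod 7), inverse of 473 mod 7 is 2 (check: 4 × 2 = 8 ≡ 1 (mod 7))
Combine: k ≡ Σ r_i×M_i×(M_i⁻¹ mod m_i) = 0×301×3 + 35×77×19 + 2×473×2 = 0 + 51205 + 1892 = 53097
53097 mod 3311 = 121
k ≡ 121 (mod 3311)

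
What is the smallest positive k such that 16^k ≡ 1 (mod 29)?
Powers of 16 mod 29: 16^1≡16, 16^2≡24, 16^3≡7, 16^4≡25, 16^5≡23, 16^6≡20, 16^7≡1. Order = 7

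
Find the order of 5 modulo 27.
Powers of 5 mod 27: 5^1≡5, 5^2≡25, 5^3≡17, 5^4≡4, 5^5≡20, 5^6≡19, 5^7≡14, 5^8≡16, 5^9≡26, 5^10≡22, 5^11≡2, 5^12≡10, 5^13≡23, 5^14≡7, 5^15≡8, 5^16≡13, 5^17≡11, 5^18≡1. Order = 18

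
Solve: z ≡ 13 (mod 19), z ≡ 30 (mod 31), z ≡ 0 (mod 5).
M = 19 × 31 × 5 = 2945. M₁ = 155, y₁ ≡ 13 (mod 19). M₂ = 95, y₂ ≡ 16 (mod 31). M₃ = 589, y₃ ≡ 4 (mod 5). z = 13×155×13 + 30×95×16 + 0×589×4 ≡ 1115 (mod 2945)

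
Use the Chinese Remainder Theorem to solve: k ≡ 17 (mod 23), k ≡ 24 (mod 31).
86

Using the Chinese Remainder Theorem:
M = product of moduli = 713
For equation 1: M_1 = 31, 31 ≡ 8 (mod 23), inverse of 31 mod 23 is 3 (check: 8 × 3 = 24 ≡ 1 (mod 23))
For equation 2: M_2 = 23, 23 ≡ 23 (mod 31), inverse of 23 mod 31 is 27 (check: 23 × 27 = 621 ≡ 1 (mod 31))
Combine: k ≡ Σ r_i×M_i×(M_i⁻¹ mod m_i) = 17×31×3 + 24×23×27 = 1581 + 14904 = 16485
16485 mod 713 = 86
k ≡ 86 (mod 713)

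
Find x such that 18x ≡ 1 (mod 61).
18^(-1) ≡ 17 (mod 61). Verification: 18 × 17 = 306 ≡ 1 (mod 61)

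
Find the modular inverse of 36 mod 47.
36^(-1) ≡ 17 (mod 47). Verification: 36 × 17 = 612 ≡ 1 (mod 47)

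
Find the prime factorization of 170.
2 × 5 × 17

Divide by primes starting from smallest:
170 ÷ 2 = 85
85 ÷ 5 = 17
17 ÷ 17 = 1

170 = 2 × 5 × 17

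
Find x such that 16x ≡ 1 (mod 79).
16^(-1) ≡ 5 (mod 79). Verification: 16 × 5 = 80 ≡ 1 (mod 79)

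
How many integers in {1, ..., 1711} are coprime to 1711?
1624

Prime factorization: 1711 = 29 × 59
Using the formula φ(n) = n × Π(1 - 1/p) for each prime factor p:
φ(1711) = 1711 × (1 - 1/29) × (1 - 1/59)
φ(1711) = 1624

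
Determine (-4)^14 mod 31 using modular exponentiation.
Using repeated squaring. (-4) ≡ 27 (mod 31). 14 = 8 + 4 + 2 (binary 1110). Repeated squaring mod 31: 27^1 ≡ 27; 27^2 ≡ 27² = 729 ≡ 16; 27^4 ≡ 16² = 256 ≡ 8; 27^8 ≡ 8² = 64 ≡ 2. Multiply: (-4)^14 ≡ 27^8 × 27^4 × 27^2 ≡ 2 × 8 × 16 (mod 31): 2 × 8 = 16 ≡ 16; 16 × 16 = 256 ≡ 8. So (-4)^14 ≡ 8 (mod 31).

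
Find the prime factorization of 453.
3 × 151

Divide by primes starting from smallest:
453 ÷ 3 = 151
151 ÷ 151 = 1

453 = 3 × 151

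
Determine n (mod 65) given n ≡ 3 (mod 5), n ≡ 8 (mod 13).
8

Using the Chinese Remainder Theorem:
M = product of moduli = 65
For equation 1: M_1 = 13, 13 ≡ 3 (mod 5), inverse of 13 mod 5 is 2 (check: 3 × 2 = 6 ≡ 1 (mod 5))
For equation 2: M_2 = 5, 5 ≡ 5 (mod 13), inverse of 5 mod 13 is 8 (check: 5 × 8 = 40 ≡ 1 (mod 13))
Combine: n ≡ Σ r_i×M_i×(M_i⁻¹ mod m_i) = 3×13×2 + 8×5×8 = 78 + 320 = 398
398 mod 65 = 8
n ≡ 8 (mod 65)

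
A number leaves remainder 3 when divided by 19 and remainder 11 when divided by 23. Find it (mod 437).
M = 19 × 23 = 437. M₁ = 23, y₁ ≡ 5 (mod 19). M₂ = 19, y₂ ≡ 17 (mod 23). k = 3×23×5 + 11×19×17 ≡ 402 (mod 437)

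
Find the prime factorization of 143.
11 × 13

Divide by primes starting from smallest:
143 ÷ 11 = 13
13 ÷ 13 = 1

143 = 11 × 13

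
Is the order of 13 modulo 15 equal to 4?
Yes, ord_15(13) = 4.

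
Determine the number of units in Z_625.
500

Prime factorization: 625 = 5^4
Using the formula φ(n) = n × Π(1 - 1/p) for each prime factor p:
φ(625) = 625 × (1 - 1/5)
φ(625) = 500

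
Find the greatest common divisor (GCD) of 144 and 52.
4

Using the Euclidean algorithm:
144 = 2 × 52 + 40
52 = 1 × 40 + 12
40 = 3 × 12 + 4
12 = 3 × 4 + 0

GCD(144, 52) = 4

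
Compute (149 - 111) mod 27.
11

(149 - 111) = 38
38 mod 27 = 11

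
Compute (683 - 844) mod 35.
14

(683 - 844) = -161
-161 mod 35 = 14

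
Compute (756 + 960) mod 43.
39

(756 + 960) = 1716
1716 mod 43 = 39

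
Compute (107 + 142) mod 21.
18

(107 + 142) = 249
249 mod 21 = 18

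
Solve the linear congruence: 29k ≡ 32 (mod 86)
10

Since gcd(29, 86) = 1 divides 32, a solution exists.
Multiply both sides by the inverse of 29 mod 86:
  29^(-1) mod 86 = 3
  x ≡ 3 × 32 ≡ 96 ≡ 10 (mod 86)
Verification: 29 × 10 = 290 = 3 × 86 + 32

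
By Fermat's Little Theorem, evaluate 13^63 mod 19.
By Fermat: 13^{18} ≡ 1 (mod 19). 63 = 3×18 + 9. So 13^{63} ≡ 13^{9} ≡ 18 (mod 19)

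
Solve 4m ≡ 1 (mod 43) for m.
4^(-1) ≡ 11 (mod 43). Verification: 4 × 11 = 44 ≡ 1 (mod 43)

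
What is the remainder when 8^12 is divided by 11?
Using Fermat: 8^{10} ≡ 1 (mod 11). 12 ≡ 2 (mod 10). So 8^{12} ≡ 8^{2} ≡ 9 (mod 11)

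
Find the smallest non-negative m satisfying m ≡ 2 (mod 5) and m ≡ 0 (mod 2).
M = 5 × 2 = 10. M₁ = 2, y₁ ≡ 3 (mod 5). M₂ = 5, y₂ ≡ 1 (mod 2). m = 2×2×3 + 0×5×1 ≡ 2 (mod 10)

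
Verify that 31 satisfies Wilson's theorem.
(30)! mod 31 = 30. Since this equals -1 (mod 31), Wilson confirms 31 is prime.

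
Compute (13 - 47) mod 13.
5

(13 - 47) = -34
-34 mod 13 = 5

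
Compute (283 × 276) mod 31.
19

(283 × 276) = 78108
78108 mod 31 = 19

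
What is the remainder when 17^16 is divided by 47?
Using repeated squaring. 16 = 16 (binary 10000). Repeated squaring mod 47: 17^1 ≡ 17; 17^2 ≡ 17² = 289 ≡ 7; 17^4 ≡ 7² = 49 ≡ 2; 17^8 ≡ 2² = 4 ≡ 4; 17^16 ≡ 4² = 16 ≡ 16. So 17^16 ≡ 16 (mod 47).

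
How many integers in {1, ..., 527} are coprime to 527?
480

Prime factorization: 527 = 17 × 31
Using the formula φ(n) = n × Π(1 - 1/p) for each prime factor p:
φ(527) = 527 × (1 - 1/17) × (1 - 1/31)
φ(527) = 480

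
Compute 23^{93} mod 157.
54

Using successive squaring:
Binary expansion of 93: 1011101
Powers of 23 mod 157 (each is the square of the previous):
  23^1 ≡ 23 (mod 157)
  23^2 ≡ 23² = 529 ≡ 58 (mod 157)
  23^4 ≡ 58² = 3364 ≡ 67 (mod 157)
  23^8 ≡ 67² = 4489 ≡ 93 (mod 157)
  23^16 ≡ 93² = 8649 ≡ 14 (mod 157)
  23^32 ≡ 14² = 196 ≡ 39 (mod 157)
  23^64 ≡ 39² = 1521 ≡ 108 (mod 157)
93 = 64 + 16 + 8 + 4 + 1, so 23^93 = 23^64 × 23^16 × 23^8 × 23^4 × 23^1 ≡ 108 × 14 × 93 × 67 × 23 (mod 157)
Multiplying step by step:
  108 × 14 = 1512 ≡ 99 (mod 157)
  99 × 93 = 9207 ≡ 101 (mod 157)
  101 × 67 = 6767 ≡ 16 (mod 157)
  16 × 23 = 368 ≡ 54 (mod 157)
Result: 23^93 ≡ 54 (mod 157)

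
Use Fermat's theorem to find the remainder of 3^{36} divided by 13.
1

By Fermat's Little Theorem, a^(p-1) ≡ 1 (mod p) for prime p and gcd(a, p) = 1
Here p = 13, so 3^12 ≡ 1 (mod 13)
We can reduce the exponent: 36 mod 12 = 0
So 3^36 ≡ 3^0 (mod 13)
Computing: 3^0 mod 13 = 1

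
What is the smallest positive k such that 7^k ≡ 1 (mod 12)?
Powers of 7 mod 12: 7^1≡7, 7^2≡1. Order = 2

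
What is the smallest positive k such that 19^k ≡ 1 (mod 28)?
Powers of 19 mod 28: 19^1≡19, 19^2≡25, 19^3≡27, 19^4≡9, 19^5≡3, 19^6≡1. Order = 6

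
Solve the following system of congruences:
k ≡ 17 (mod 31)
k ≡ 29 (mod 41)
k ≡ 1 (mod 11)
9131

Using the Chinese Remainder Theorem:
M = product of moduli = 13981
For equation 1: M_1 = 451, 451 ≡ 17 (mod 31), inverse of 451 mod 31 is 11 (check: 17 × 11 = 187 ≡ 1 (mod 31))
For equation 2: M_2 = 341, 341 ≡ 13 (mod 41), inverse of 341 mod 41 is 19 (check: 13 × 19 = 247 ≡ 1 (mod 41))
For equation 3: M_3 = 1271, 1271 ≡ 6 (mod 11), inverse of 1271 mod 11 is 2 (check: 6 × 2 = 12 ≡ 1 (mod 11))
Combine: k ≡ Σ r_i×M_i×(M_i⁻¹ mod m_i) = 17×451×11 + 29×341×19 + 1×1271×2 = 84337 + 187891 + 2542 = 274770
274770 mod 13981 = 9131
k ≡ 9131 (mod 13981)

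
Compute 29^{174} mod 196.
169

Using successive squaring:
Binary expansion of 174: 10101110
Powers of 29 mod 196 (each is the square of the previous):
  29^1 ≡ 29 (mod 196)
  29^2 ≡ 29² = 841 ≡ 57 (mod 196)
  29^4 ≡ 57² = 3249 ≡ 113 (mod 196)
  29^8 ≡ 113² = 12769 ≡ 29 (mod 196)
  29^16 ≡ 29² = 841 ≡ 57 (mod 196)
  29^32 ≡ 57² = 3249 ≡ 113 (mod 196)
  29^64 ≡ 113² = 12769 ≡ 29 (mod 196)
  29^128 ≡ 29² = 841 ≡ 57 (mod 196)
174 = 128 + 32 + 8 + 4 + 2, so 29^174 = 29^128 × 29^32 × 29^8 × 29^4 × 29^2 ≡ 57 × 113 × 29 × 113 × 57 (mod 196)
Multiplying step by step:
  57 × 113 = 6441 ≡ 169 (mod 196)
  169 × 29 = 4901 ≡ 1 (mod 196)
  1 × 113 = 113 ≡ 113 (mod 196)
  113 × 57 = 6441 ≡ 169 (mod 196)
Result: 29^174 ≡ 169 (mod 196)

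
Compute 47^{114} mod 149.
30

Using successive squaring:
Binary expansion of 114: 1110010
Powers of 47 mod 149 (each is the square of the previous):
  47^1 ≡ 47 (mod 149)
  47^2 ≡ 47² = 2209 ≡ 123 (mod 149)
  47^4 ≡ 123² = 15129 ≡ 80 (mod 149)
  47^8 ≡ 80² = 6400 ≡ 142 (mod 149)
  47^16 ≡ 142² = 20164 ≡ 49 (mod 149)
  47^32 ≡ 49² = 2401 ≡ 17 (mod 149)
  47^64 ≡ 17² = 289 ≡ 140 (mod 149)
114 = 64 + 32 + 16 + 2, so 47^114 = 47^64 × 47^32 × 47^16 × 47^2 ≡ 140 × 17 × 49 × 123 (mod 149)
Multiplying step by step:
  140 × 17 = 2380 ≡ 145 (mod 149)
  145 × 49 = 7105 ≡ 102 (mod 149)
  102 × 123 = 12546 ≡ 30 (mod 149)
Result: 47^114 ≡ 30 (mod 149)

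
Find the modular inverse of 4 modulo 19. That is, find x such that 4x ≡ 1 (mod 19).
5

Using Extended Euclidean Algorithm:
gcd(4, 19) = 1
Bezout coefficients: 4 × 5 + 19 × -1 = 1
So 4 × 5 ≡ 1 (mod 19)
The inverse is 5 mod 19 = 5
Verification: 4 × 5 = 20 = 1 × 19 + 1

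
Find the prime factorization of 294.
2 × 3 × 7^2

Divide by primes starting from smallest:
294 ÷ 2 = 147
147 ÷ 3 = 49
49 ÷ 7 = 7
7 ÷ 7 = 1

294 = 2 × 3 × 7^2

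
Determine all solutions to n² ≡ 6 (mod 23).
The square roots of 6 mod 23 are 12 and 11. Verify: 12² = 144 ≡ 6 (mod 23)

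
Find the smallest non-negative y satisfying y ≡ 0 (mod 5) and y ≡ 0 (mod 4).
M = 5 × 4 = 20. M₁ = 4, y₁ ≡ 4 (mod 5). M₂ = 5, y₂ ≡ 1 (mod 4). y = 0×4×4 + 0×5×1 ≡ 0 (mod 20)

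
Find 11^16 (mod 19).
Using repeated squaring. 16 = 16 (binary 10000). Repeated squaring mod 19: 11^1 ≡ 11; 11^2 ≡ 11² = 121 ≡ 7; 11^4 ≡ 7² = 49 ≡ 11; 11^8 ≡ 11² = 121 ≡ 7; 11^16 ≡ 7² = 49 ≡ 11. So 11^16 ≡ 11 (mod 19).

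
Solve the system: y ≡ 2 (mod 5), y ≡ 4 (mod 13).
M = 5 × 13 = 65. M₁ = 13, y₁ ≡ 2 (mod 5). M₂ = 5, y₂ ≡ 8 (mod 13). y = 2×13×2 + 4×5×8 ≡ 17 (mod 65)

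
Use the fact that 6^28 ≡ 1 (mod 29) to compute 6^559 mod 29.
By Fermat: 6^{28} ≡ 1 (mod 29). 559 ≡ 27 (mod 28). So 6^{559} ≡ 6^{27} ≡ 5 (mod 29)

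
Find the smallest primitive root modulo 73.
5

A primitive root g modulo p has order p-1 = 72
Prime divisors of 72: [2, 3]
g is a primitive root iff g^(72/q) ≢ 1 (mod 73) for each prime divisor q
Testing small values:
  g = 2: 2^36 ≡ 1, 2^24 ≡ 64 (mod 73) → 2^36 ≡ 1, not primitive root
  g = 3: 3^36 ≡ 1, 3^24 ≡ 1 (mod 73) → 3^36 ≡ 1, not primitive root
  g = 4: 4^36 ≡ 1, 4^24 ≡ 8 (mod 73) → 4^36 ≡ 1, not primitive root
  g = 5: 5^36 ≡ 72, 5^24 ≡ 8 (mod 73) → none is 1, primitive root!
The smallest primitive root is 5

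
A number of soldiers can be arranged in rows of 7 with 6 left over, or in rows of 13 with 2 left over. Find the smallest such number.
M = 7 × 13 = 91. M₁ = 13, y₁ ≡ 6 (mod 7). M₂ = 7, y₂ ≡ 2 (mod 13). x = 6×13×6 + 2×7×2 ≡ 41 (mod 91). The smallest positive such number is 41.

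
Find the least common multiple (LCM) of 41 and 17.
697

First find GCD(41, 17) using the Euclidean algorithm:
41 = 2 × 17 + 7
17 = 2 × 7 + 3
7 = 2 × 3 + 1
3 = 3 × 1 + 0
GCD(41, 17) = 1

LCM formula: LCM(a, b) = (a × b) / GCD(a, b)
LCM(41, 17) = (41 × 17) / 1
LCM(41, 17) = 697 / 1
LCM(41, 17) = 697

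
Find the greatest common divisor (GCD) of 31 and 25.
1

Using the Euclidean algorithm:
31 = 1 × 25 + 6
25 = 4 × 6 + 1
6 = 6 × 1 + 0

GCD(31, 25) = 1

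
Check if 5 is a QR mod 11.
By Euler's criterion: 5^{5} ≡ 1 (mod 11). Since this equals 1, 5 is a QR.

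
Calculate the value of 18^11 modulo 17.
Using repeated squaring. 18 ≡ 1 (mod 17). 11 = 8 + 2 + 1 (binary 1011). Repeated squaring mod 17: 1^1 ≡ 1; 1^2 ≡ 1² = 1 ≡ 1; 1^4 ≡ 1² = 1 ≡ 1; 1^8 ≡ 1² = 1 ≡ 1. Multiply: 18^11 ≡ 1^8 × 1^2 × 1^1 ≡ 1 × 1 × 1 (mod 17): 1 × 1 = 1 ≡ 1; 1 × 1 = 1 ≡ 1. So 18^11 ≡ 1 (mod 17).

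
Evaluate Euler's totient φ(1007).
936

Prime factorization: 1007 = 19 × 53
Using the formula φ(n) = n × Π(1 - 1/p) for each prime factor p:
φ(1007) = 1007 × (1 - 1/19) × (1 - 1/53)
φ(1007) = 936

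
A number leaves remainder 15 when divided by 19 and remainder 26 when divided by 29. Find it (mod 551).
M = 19 × 29 = 551. M₁ = 29, y₁ ≡ 2 (mod 19). M₂ = 19, y₂ ≡ 26 (mod 29). x = 15×29×2 + 26×19×26 ≡ 490 (mod 551)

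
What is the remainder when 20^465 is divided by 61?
Using Fermat: 20^{60} ≡ 1 (mod 61). 465 ≡ 45 (mod 60). So 20^{465} ≡ 20^{45} ≡ 1 (mod 61)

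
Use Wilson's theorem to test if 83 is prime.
(82)! mod 83 = 82. Since 82 ≡ -1 (mod 83), 83 is prime.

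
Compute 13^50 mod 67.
Using repeated squaring. 50 = 32 + 16 + 2 (binary 110010). Repeated squaring mod 67: 13^1 ≡ 13; 13^2 ≡ 13² = 169 ≡ 35; 13^4 ≡ 35² = 1225 ≡ 19; 13^8 ≡ 19² = 361 ≡ 26; 13^16 ≡ 26² = 676 ≡ 6; 13^32 ≡ 6² = 36 ≡ 36. Multiply: 13^50 = 13^32 × 13^16 × 13^2 ≡ 36 × 6 × 35 (mod 67): 36 × 6 = 216 ≡ 15; 15 × 35 = 525 ≡ 56. So 13^50 ≡ 56 (mod 67).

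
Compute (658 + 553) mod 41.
22

(658 + 553) = 1211
1211 mod 41 = 22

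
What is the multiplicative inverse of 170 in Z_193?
170^(-1) ≡ 151 (mod 193). Verification: 170 × 151 = 25670 ≡ 1 (mod 193)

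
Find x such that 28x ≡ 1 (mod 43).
28^(-1) ≡ 20 (mod 43). Verification: 28 × 20 = 560 ≡ 1 (mod 43)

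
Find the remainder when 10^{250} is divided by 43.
By Fermat: 10^{42} ≡ 1 (mod 43). 250 = 5×42 + 40. So 10^{250} ≡ 10^{40} ≡ 40 (mod 43)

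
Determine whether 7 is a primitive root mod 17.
p - 1 = 16 has prime divisors 2. Check 7^(16/q) mod 17 for each: 7^(16/2) = 7^8 ≡ 16 (mod 17). None of these is 1, so 7 has order 16 = φ(17), so it is a primitive root mod 17.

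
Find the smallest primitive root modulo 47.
5

A primitive root g modulo p has order p-1 = 46
Prime divisors of 46: [2, 23]
g is a primitive root iff g^(46/q) ≢ 1 (mod 47) for each prime divisor q
Testing small values:
  g = 2: 2^23 ≡ 1, 2^2 ≡ 4 (mod 47) → 2^23 ≡ 1, not primitive root
  g = 3: 3^23 ≡ 1, 3^2 ≡ 9 (mod 47) → 3^23 ≡ 1, not primitive root
  g = 4: 4^23 ≡ 1, 4^2 ≡ 16 (mod 47) → 4^23 ≡ 1, not primitive root
  g = 5: 5^23 ≡ 46, 5^2 ≡ 25 (mod 47) → none is 1, primitive root!
The smallest primitive root is 5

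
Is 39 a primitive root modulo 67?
No

To verify, check if 39^(66/q) ≢ 1 (mod 67) for each prime divisor q of 66
Divisors of 66 = 66: [1, 2, 3, 6, 11, 22, 33, 66]
  39^(66/11) = 39^6 ≡ 40 (mod 67)
  39^(66/2) = 39^33 ≡ 1 (mod 67)
  39^(66/3) = 39^22 ≡ 37 (mod 67)
Conclusion: 39 is not a primitive root modulo 67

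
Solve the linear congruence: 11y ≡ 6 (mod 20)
6

Since gcd(11, 20) = 1 divides 6, a solution exists.
Multiply both sides by the inverse of 11 mod 20:
  11^(-1) mod 20 = 11
  x ≡ 11 × 6 ≡ 66 ≡ 6 (mod 20)
Verification: 11 × 6 = 66 = 3 × 20 + 6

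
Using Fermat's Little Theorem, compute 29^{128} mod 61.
13

By Fermat's Little Theorem, a^(p-1) ≡ 1 (mod p) for prime p and gcd(a, p) = 1
Here p = 61, so 29^60 ≡ 1 (mod 61)
We can reduce the exponent: 128 mod 60 = 8
So 29^128 ≡ 29^8 (mod 61)
Computing: 29^8 mod 61 = 13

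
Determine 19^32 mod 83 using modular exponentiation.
Using repeated squaring. 32 = 32 (binary 100000). Repeated squaring mod 83: 19^1 ≡ 19; 19^2 ≡ 19² = 361 ≡ 29; 19^4 ≡ 29² = 841 ≡ 11; 19^8 ≡ 11² = 121 ≡ 38; 19^16 ≡ 38² = 1444 ≡ 33; 19^32 ≡ 33² = 1089 ≡ 10. So 19^32 ≡ 10 (mod 83).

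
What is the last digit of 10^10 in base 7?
10 ≡ 3 (mod 7). 10 = 8 + 2 (binary 1010). Repeated squaring mod 7: 3^1 ≡ 3; 3^2 ≡ 3² = 9 ≡ 2; 3^4 ≡ 2² = 4 ≡ 4; 3^8 ≡ 4² = 16 ≡ 2. Multiply: 10^10 ≡ 3^8 × 3^2 ≡ 2 × 2 (mod 7): 2 × 2 = 4 ≡ 4. So 10^10 ≡ 4 (mod 7).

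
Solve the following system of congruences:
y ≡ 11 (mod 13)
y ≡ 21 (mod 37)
206

Using the Chinese Remainder Theorem:
M = product of moduli = 481
For equation 1: M_1 = 37, 37 ≡ 11 (mod 13), inverse of 37 mod 13 is 6 (check: 11 × 6 = 66 ≡ 1 (mod 13))
For equation 2: M_2 = 13, 13 ≡ 13 (mod 37), inverse of 13 mod 37 is 20 (check: 13 × 20 = 260 ≡ 1 (mod 37))
Combine: y ≡ Σ r_i×M_i×(M_i⁻¹ mod m_i) = 11×37×6 + 21×13×20 = 2442 + 5460 = 7902
7902 mod 481 = 206
y ≡ 206 (mod 481)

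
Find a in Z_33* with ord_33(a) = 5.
4 has order 5 mod 33 since 4^{5} ≡ 1 (mod 33) and no smaller power works.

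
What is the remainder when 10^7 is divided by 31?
7 = 4 + 2 + 1 (binary 111). Repeated squaring mod 31: 10^1 ≡ 10; 10^2 ≡ 10² = 100 ≡ 7; 10^4 ≡ 7² = 49 ≡ 18. Multiply: 10^7 = 10^4 × 10^2 × 10^1 ≡ 18 × 7 × 10 (mod 31): 18 × 7 = 126 ≡ 2; 2 × 10 = 20 ≡ 20. So 10^7 ≡ 20 (mod 31).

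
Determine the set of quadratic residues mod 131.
QRs mod 131: {1, 3, 4, 5, 7, 9, 11, 12, 13, 15, 16, 20, 21, 25, 27, 28, 33, 34, 35, 36, 38, 39, 41, 43, 44, 45, 46, 48, 49, 52, 53, 55, 58, 59, 60, 61, 62, 63, 64, 65, 74, 75, 77, 80, 81, 84, 89, 91, 94, 99, 100, 101, 102, 105, 107, 108, 109, 112, 113, 114, 117, 121, 123, 125, 129}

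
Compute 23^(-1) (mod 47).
23^(-1) ≡ 45 (mod 47). Verification: 23 × 45 = 1035 ≡ 1 (mod 47)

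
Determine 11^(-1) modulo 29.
11^(-1) ≡ 8 (mod 29). Verification: 11 × 8 = 88 ≡ 1 (mod 29)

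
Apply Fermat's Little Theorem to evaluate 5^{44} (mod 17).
4

By Fermat's Little Theorem, a^(p-1) ≡ 1 (mod p) for prime p and gcd(a, p) = 1
Here p = 17, so 5^16 ≡ 1 (mod 17)
We can reduce the exponent: 44 mod 16 = 12
So 5^44 ≡ 5^12 (mod 17)
Computing: 5^12 mod 17 = 4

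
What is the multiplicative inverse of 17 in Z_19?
17^(-1) ≡ 9 (mod 19). Verification: 17 × 9 = 153 ≡ 1 (mod 19)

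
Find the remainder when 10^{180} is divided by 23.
By Fermat: 10^{22} ≡ 1 (mod 23). 180 = 8×22 + 4. So 10^{180} ≡ 10^{4} ≡ 18 (mod 23)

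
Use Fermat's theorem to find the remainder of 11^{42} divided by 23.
4

By Fermat's Little Theorem, a^(p-1) ≡ 1 (mod p) for prime p and gcd(a, p) = 1
Here p = 23, so 11^22 ≡ 1 (mod 23)
We can reduce the exponent: 42 mod 22 = 20
So 11^42 ≡ 11^20 (mod 23)
Computing: 11^20 mod 23 = 4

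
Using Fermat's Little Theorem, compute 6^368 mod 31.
By Fermat: 6^{30} ≡ 1 (mod 31). 368 ≡ 8 (mod 30). So 6^{368} ≡ 6^{8} ≡ 5 (mod 31)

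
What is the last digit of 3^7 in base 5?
7 = 4 + 2 + 1 (binary 111). Repeated squaring mod 5: 3^1 ≡ 3; 3^2 ≡ 3² = 9 ≡ 4; 3^4 ≡ 4² = 16 ≡ 1. Multiply: 3^7 = 3^4 × 3^2 × 3^1 ≡ 1 × 4 × 3 (mod 5): 1 × 4 = 4 ≡ 4; 4 × 3 = 12 ≡ 2. So 3^7 ≡ 2 (mod 5).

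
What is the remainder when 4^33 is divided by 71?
Using repeated squaring. 33 = 32 + 1 (binary 100001). Repeated squaring mod 71: 4^1 ≡ 4; 4^2 ≡ 4² = 16 ≡ 16; 4^4 ≡ 16² = 256 ≡ 43; 4^8 ≡ 43² = 1849 ≡ 3; 4^16 ≡ 3² = 9 ≡ 9; 4^32 ≡ 9² = 81 ≡ 10. Multiply: 4^33 = 4^32 × 4^1 ≡ 10 × 4 (mod 71): 10 × 4 = 40 ≡ 40. So 4^33 ≡ 40 (mod 71).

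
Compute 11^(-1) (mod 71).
13

Using Extended Euclidean Algorithm:
gcd(11, 71) = 1
Bezout coefficients: 11 × 13 + 71 × -2 = 1
So 11 × 13 ≡ 1 (mod 71)
The inverse is 13 mod 71 = 13
Verification: 11 × 13 = 143 = 2 × 71 + 1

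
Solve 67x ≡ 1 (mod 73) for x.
12

Using Extended Euclidean Algorithm:
gcd(67, 73) = 1
Bezout coefficients: 67 × 12 + 73 × -11 = 1
So 67 × 12 ≡ 1 (mod 73)
The inverse is 12 mod 73 = 12
Verification: 67 × 12 = 804 = 11 × 73 + 1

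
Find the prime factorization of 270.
2 × 3^3 × 5

Divide by primes starting from smallest:
270 ÷ 2 = 135
135 ÷ 3 = 45
45 ÷ 3 = 15
15 ÷ 3 = 5
5 ÷ 5 = 1

270 = 2 × 3^3 × 5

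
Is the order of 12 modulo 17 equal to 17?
No, the actual order is 16, not 17.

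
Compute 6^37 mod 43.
Using repeated squaring. 37 = 32 + 4 + 1 (binary 100101). Repeated squaring mod 43: 6^1 ≡ 6; 6^2 ≡ 6² = 36 ≡ 36; 6^4 ≡ 36² = 1296 ≡ 6; 6^8 ≡ 6² = 36 ≡ 36; 6^16 ≡ 36² = 1296 ≡ 6; 6^32 ≡ 6² = 36 ≡ 36. Multiply: 6^37 = 6^32 × 6^4 × 6^1 ≡ 36 × 6 × 6 (mod 43): 36 × 6 = 216 ≡ 1; 1 × 6 = 6 ≡ 6. So 6^37 ≡ 6 (mod 43).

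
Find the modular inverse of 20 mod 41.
20^(-1) ≡ 39 (mod 41). Verification: 20 × 39 = 780 ≡ 1 (mod 41)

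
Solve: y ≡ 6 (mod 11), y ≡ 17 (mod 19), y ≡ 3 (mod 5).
M = 11 × 19 × 5 = 1045. M₁ = 95, y₁ ≡ 8 (mod 11). M₂ = 55, y₂ ≡ 9 (mod 19). M₃ = 209, y₃ ≡ 4 (mod 5). y = 6×95×8 + 17×55×9 + 3×209×4 ≡ 853 (mod 1045)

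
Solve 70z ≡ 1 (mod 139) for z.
70^(-1) ≡ 2 (mod 139). Verification: 70 × 2 = 140 ≡ 1 (mod 139)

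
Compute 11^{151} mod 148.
11

Using successive squaring:
Binary expansion of 151: 10010111
Powers of 11 mod 148 (each is the square of the previous):
  11^1 ≡ 11 (mod 148)
  11^2 ≡ 11² = 121 ≡ 121 (mod 148)
  11^4 ≡ 121² = 14641 ≡ 137 (mod 148)
  11^8 ≡ 137² = 18769 ≡ 121 (mod 148)
  11^16 ≡ 121² = 14641 ≡ 137 (mod 148)
  11^32 ≡ 137² = 18769 ≡ 121 (mod 148)
  11^64 ≡ 121² = 14641 ≡ 137 (mod 148)
  11^128 ≡ 137² = 18769 ≡ 121 (mod 148)
151 = 128 + 16 + 4 + 2 + 1, so 11^151 = 11^128 × 11^16 × 11^4 × 11^2 × 11^1 ≡ 121 × 137 × 137 × 121 × 11 (mod 148)
Multiplying step by step:
  121 × 137 = 16577 ≡ 1 (mod 148)
  1 × 137 = 137 ≡ 137 (mod 148)
  137 × 121 = 16577 ≡ 1 (mod 148)
  1 × 11 = 11 ≡ 11 (mod 148)
Result: 11^151 ≡ 11 (mod 148)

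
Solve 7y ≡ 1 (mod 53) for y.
7^(-1) ≡ 38 (mod 53). Verification: 7 × 38 = 266 ≡ 1 (mod 53)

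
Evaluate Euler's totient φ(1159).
1080

Prime factorization: 1159 = 19 × 61
Using the formula φ(n) = n × Π(1 - 1/p) for each prime factor p:
φ(1159) = 1159 × (1 - 1/19) × (1 - 1/61)
φ(1159) = 1080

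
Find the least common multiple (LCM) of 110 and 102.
5610

First find GCD(110, 102) using the Euclidean algorithm:
110 = 1 × 102 + 8
102 = 12 × 8 + 6
8 = 1 × 6 + 2
6 = 3 × 2 + 0
GCD(110, 102) = 2

LCM formula: LCM(a, b) = (a × b) / GCD(a, b)
LCM(110, 102) = (110 × 102) / 2
LCM(110, 102) = 11220 / 2
LCM(110, 102) = 5610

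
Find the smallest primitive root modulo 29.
2

A primitive root g modulo p has order p-1 = 28
Prime divisors of 28: [2, 7]
g is a primitive root iff g^(28/q) ≢ 1 (mod 29) for each prime divisor q
Testing small values:
  g = 2: 2^14 ≡ 28, 2^4 ≡ 16 (mod 29) → none is 1, primitive root!
The smallest primitive root is 2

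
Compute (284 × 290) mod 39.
31

(284 × 290) = 82360
82360 mod 39 = 31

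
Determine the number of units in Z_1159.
1080

Prime factorization: 1159 = 19 × 61
Using the formula φ(n) = n × Π(1 - 1/p) for each prime factor p:
φ(1159) = 1159 × (1 - 1/19) × (1 - 1/61)
φ(1159) = 1080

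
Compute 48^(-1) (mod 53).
21

Using Extended Euclidean Algorithm:
gcd(48, 53) = 1
Bezout coefficients: 48 × 21 + 53 × -19 = 1
So 48 × 21 ≡ 1 (mod 53)
The inverse is 21 mod 53 = 21
Verification: 48 × 21 = 1008 = 19 × 53 + 1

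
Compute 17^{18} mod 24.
1

Using successive squaring:
Binary expansion of 18: 10010
Powers of 17 mod 24 (each is the square of the previous):
  17^1 ≡ 17 (mod 24)
  17^2 ≡ 17² = 289 ≡ 1 (mod 24)
  17^4 ≡ 1² = 1 ≡ 1 (mod 24)
  17^8 ≡ 1² = 1 ≡ 1 (mod 24)
  17^16 ≡ 1² = 1 ≡ 1 (mod 24)
18 = 16 + 2, so 17^18 = 17^16 × 17^2 ≡ 1 × 1 (mod 24)
Multiplying step by step:
  1 × 1 = 1 ≡ 1 (mod 24)
Result: 17^18 ≡ 1 (mod 24)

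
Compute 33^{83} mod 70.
17

Using successive squaring:
Binary expansion of 83: 1010011
Powers of 33 mod 70 (each is the square of the previous):
  33^1 ≡ 33 (mod 70)
  33^2 ≡ 33² = 1089 ≡ 39 (mod 70)
  33^4 ≡ 39² = 1521 ≡ 51 (mod 70)
  33^8 ≡ 51² = 2601 ≡ 11 (mod 70)
  33^16 ≡ 11² = 121 ≡ 51 (mod 70)
  33^32 ≡ 51² = 2601 ≡ 11 (mod 70)
  33^64 ≡ 11² = 121 ≡ 51 (mod 70)
83 = 64 + 16 + 2 + 1, so 33^83 = 33^64 × 33^16 × 33^2 × 33^1 ≡ 51 × 51 × 39 × 33 (mod 70)
Multiplying step by step:
  51 × 51 = 2601 ≡ 11 (mod 70)
  11 × 39 = 429 ≡ 9 (mod 70)
  9 × 33 = 297 ≡ 17 (mod 70)
Result: 33^83 ≡ 17 (mod 70)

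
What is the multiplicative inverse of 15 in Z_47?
15^(-1) ≡ 22 (mod 47). Verification: 15 × 22 = 330 ≡ 1 (mod 47)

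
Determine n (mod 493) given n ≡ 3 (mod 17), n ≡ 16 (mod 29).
190

Using the Chinese Remainder Theorem:
M = product of moduli = 493
For equation 1: M_1 = 29, 29 ≡ 12 (mod 17), inverse of 29 mod 17 is 10 (check: 12 × 10 = 120 ≡ 1 (mod 17))
For equation 2: M_2 = 17, 17 ≡ 17 (mod 29), inverse of 17 mod 29 is 12 (check: 17 × 12 = 204 ≡ 1 (mod 29))
Combine: n ≡ Σ r_i×M_i×(M_i⁻¹ mod m_i) = 3×29×10 + 16×17×12 = 870 + 3264 = 4134
4134 mod 493 = 190
n ≡ 190 (mod 493)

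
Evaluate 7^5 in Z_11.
5 = 4 + 1 (binary 101). Repeated squaring mod 11: 7^1 ≡ 7; 7^2 ≡ 7² = 49 ≡ 5; 7^4 ≡ 5² = 25 ≡ 3. Multiply: 7^5 = 7^4 × 7^1 ≡ 3 × 7 (mod 11): 3 × 7 = 21 ≡ 10. So 7^5 ≡ 10 (mod 11).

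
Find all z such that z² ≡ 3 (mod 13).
The square roots of 3 mod 13 are 9 and 4. Verify: 9² = 81 ≡ 3 (mod 13)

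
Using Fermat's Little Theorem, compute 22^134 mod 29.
By Fermat: 22^{28} ≡ 1 (mod 29). 134 = 4×28 + 22. So 22^{134} ≡ 22^{22} ≡ 7 (mod 29)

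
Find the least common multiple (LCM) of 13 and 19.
247

First find GCD(13, 19) using the Euclidean algorithm:
13 = 0 × 19 + 13
19 = 1 × 13 + 6
13 = 2 × 6 + 1
6 = 6 × 1 + 0
GCD(13, 19) = 1

LCM formula: LCM(a, b) = (a × b) / GCD(a, b)
LCM(13, 19) = (13 × 19) / 1
LCM(13, 19) = 247 / 1
LCM(13, 19) = 247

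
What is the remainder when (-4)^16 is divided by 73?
Using repeated squaring. (-4) ≡ 69 (mod 73). 16 = 16 (binary 10000). Repeated squaring mod 73: 69^1 ≡ 69; 69^2 ≡ 69² = 4761 ≡ 16; 69^4 ≡ 16² = 256 ≡ 37; 69^8 ≡ 37² = 1369 ≡ 55; 69^16 ≡ 55² = 3025 ≡ 32. So (-4)^16 ≡ 32 (mod 73).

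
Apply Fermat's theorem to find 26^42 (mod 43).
By Fermat's Little Theorem, 26^{42} ≡ 1 (mod 43) since 43 is prime and gcd(26, 43) = 1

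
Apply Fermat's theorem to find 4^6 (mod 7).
By Fermat's Little Theorem, 4^{6} ≡ 1 (mod 7) since 7 is prime and gcd(4, 7) = 1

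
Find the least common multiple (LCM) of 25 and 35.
175

First find GCD(25, 35) using the Euclidean algorithm:
25 = 0 × 35 + 25
35 = 1 × 25 + 10
25 = 2 × 10 + 5
10 = 2 × 5 + 0
GCD(25, 35) = 5

LCM formula: LCM(a, b) = (a × b) / GCD(a, b)
LCM(25, 35) = (25 × 35) / 5
LCM(25, 35) = 875 / 5
LCM(25, 35) = 175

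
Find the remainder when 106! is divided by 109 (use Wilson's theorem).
(108)! = (106)! × (107) × (108) ≡ -1 (mod 109). So (106)! ≡ -1 × [(108)(107)]^(-1) ≡ 54 (mod 109)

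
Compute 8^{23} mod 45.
17

Using successive squaring:
Binary expansion of 23: 10111
Powers of 8 mod 45 (each is the square of the previous):
  8^1 ≡ 8 (mod 45)
  8^2 ≡ 8² = 64 ≡ 19 (mod 45)
  8^4 ≡ 19² = 361 ≡ 1 (mod 45)
  8^8 ≡ 1² = 1 ≡ 1 (mod 45)
  8^16 ≡ 1² = 1 ≡ 1 (mod 45)
23 = 16 + 4 + 2 + 1, so 8^23 = 8^16 × 8^4 × 8^2 × 8^1 ≡ 1 × 1 × 19 × 8 (mod 45)
Multiplying step by step:
  1 × 1 = 1 ≡ 1 (mod 45)
  1 × 19 = 19 ≡ 19 (mod 45)
  19 × 8 = 152 ≡ 17 (mod 45)
Result: 8^23 ≡ 17 (mod 45)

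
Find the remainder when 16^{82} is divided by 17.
By Fermat: 16^{16} ≡ 1 (mod 17). 82 = 5×16 + 2. So 16^{82} ≡ 16^{2} ≡ 1 (mod 17)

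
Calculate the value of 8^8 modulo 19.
8 = 8 (binary 1000). Repeated squaring mod 19: 8^1 ≡ 8; 8^2 ≡ 8² = 64 ≡ 7; 8^4 ≡ 7² = 49 ≡ 11; 8^8 ≡ 11² = 121 ≡ 7. So 8^8 ≡ 7 (mod 19).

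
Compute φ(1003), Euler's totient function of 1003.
928

Prime factorization: 1003 = 17 × 59
Using the formula φ(n) = n × Π(1 - 1/p) for each prime factor p:
φ(1003) = 1003 × (1 - 1/17) × (1 - 1/59)
φ(1003) = 928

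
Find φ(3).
2

Prime factorization: 3 = 3
Using the formula φ(n) = n × Π(1 - 1/p) for each prime factor p:
φ(3) = 3 × (1 - 1/3)
φ(3) = 2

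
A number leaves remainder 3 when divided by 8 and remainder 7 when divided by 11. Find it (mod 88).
M = 8 × 11 = 88. M₁ = 11, y₁ ≡ 3 (mod 8). M₂ = 8, y₂ ≡ 7 (mod 11). z = 3×11×3 + 7×8×7 ≡ 51 (mod 88)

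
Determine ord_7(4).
Powers of 4 mod 7: 4^1≡4, 4^2≡2, 4^3≡1. Order = 3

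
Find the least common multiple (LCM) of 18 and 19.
342

First find GCD(18, 19) using the Euclidean algorithm:
18 = 0 × 19 + 18
19 = 1 × 18 + 1
18 = 18 × 1 + 0
GCD(18, 19) = 1

LCM formula: LCM(a, b) = (a × b) / GCD(a, b)
LCM(18, 19) = (18 × 19) / 1
LCM(18, 19) = 342 / 1
LCM(18, 19) = 342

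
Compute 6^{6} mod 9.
0

Using successive squaring:
Binary expansion of 6: 110
Powers of 6 mod 9 (each is the square of the previous):
  6^1 ≡ 6 (mod 9)
  6^2 ≡ 6² = 36 ≡ 0 (mod 9)
  6^4 ≡ 0² = 0 ≡ 0 (mod 9)
6 = 4 + 2, so 6^6 = 6^4 × 6^2 ≡ 0 × 0 (mod 9)
Multiplying step by step:
  0 × 0 = 0 ≡ 0 (mod 9)
Result: 6^6 ≡ 0 (mod 9)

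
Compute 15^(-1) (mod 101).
27

Using Extended Euclidean Algorithm:
gcd(15, 101) = 1
Bezout coefficients: 15 × 27 + 101 × -4 = 1
So 15 × 27 ≡ 1 (mod 101)
The inverse is 27 mod 101 = 27
Verification: 15 × 27 = 405 = 4 × 101 + 1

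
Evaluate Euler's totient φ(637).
504

Prime factorization: 637 = 7^2 × 13
Using the formula φ(n) = n × Π(1 - 1/p) for each prime factor p:
φ(637) = 637 × (1 - 1/7) × (1 - 1/13)
φ(637) = 504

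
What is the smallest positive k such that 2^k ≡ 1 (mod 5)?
Powers of 2 mod 5: 2^1≡2, 2^2≡4, 2^3≡3, 2^4≡1. Order = 4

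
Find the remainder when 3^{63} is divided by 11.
By Fermat: 3^{10} ≡ 1 (mod 11). 63 = 6×10 + 3. So 3^{63} ≡ 3^{3} ≡ 5 (mod 11)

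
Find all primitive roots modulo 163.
Primitive roots mod 163: {2, 3, 7, 11, 12, 18, 19, 20, 29, 32, 42, 44, 45, 50, 52, 63, 66, 67, 68, 70, 72, 73, 75, 76, 79, 80, 82, 89, 92, 94, 101, 103, 106, 107, 108, 109, 112, 114, 116, 117, 120, 122, 124, 128, 129, 130, 137, 139, 147, 148, 149, 153, 154, 159}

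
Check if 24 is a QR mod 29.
By Euler's criterion: 24^{14} ≡ 1 (mod 29). Since this equals 1, 24 is a QR.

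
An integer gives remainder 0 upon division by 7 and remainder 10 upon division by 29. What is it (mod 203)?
M = 7 × 29 = 203. M₁ = 29, y₁ ≡ 1 (mod 7). M₂ = 7, y₂ ≡ 25 (mod 29). y = 0×29×1 + 10×7×25 ≡ 126 (mod 203). The smallest positive such number is 126.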